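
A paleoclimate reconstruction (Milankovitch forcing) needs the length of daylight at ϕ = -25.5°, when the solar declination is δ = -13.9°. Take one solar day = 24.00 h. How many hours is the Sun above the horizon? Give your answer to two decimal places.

cos h₀ = −tan ϕ · tan δ = −tan(-25.5°) × tan(-13.900°) = -0.1180, so h₀ = 1.6891 rad = 96.78°.
Daylight = 2h₀/(2π) × 24.00 h = (1.6891/π) × 24.00 = 12.90 h.

12.90 h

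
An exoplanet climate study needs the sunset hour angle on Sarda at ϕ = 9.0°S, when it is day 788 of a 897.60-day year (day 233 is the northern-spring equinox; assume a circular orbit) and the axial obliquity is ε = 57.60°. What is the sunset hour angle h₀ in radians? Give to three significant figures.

Solar longitude: L_s = 360° × (788 − 233)/897.60 = 222.594°.
sin δ = sin 57.60° × sin 222.594° = -0.57144, so δ = -34.850°.
cos h₀ = −tan ϕ · tan δ = −tan(-9.0°) × tan(-34.850°) = -0.1103, so h₀ = 1.6813 rad = 96.33°.

h₀ = 1.68 rad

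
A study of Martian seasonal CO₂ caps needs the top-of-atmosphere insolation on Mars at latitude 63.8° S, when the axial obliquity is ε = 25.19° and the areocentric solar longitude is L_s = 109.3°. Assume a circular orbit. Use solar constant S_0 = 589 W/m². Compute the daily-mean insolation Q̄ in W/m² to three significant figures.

sin δ = sin 25.19° × sin 109.3° = 0.40170, so δ = +23.685°.
cos h₀ = −tan(-63.8°) tan(+23.685°) = 0.8915, h₀ = 0.4703 rad.
Bracket: h₀ sin ϕ sin δ + cos ϕ cos δ sin h₀ = 0.4703×-0.89726×0.40170 + 0.44151×0.91577×0.45311 = -0.169510 + 0.183202 = 0.013692.
Q̄ = (S_0/π) × [bracket] = (589/π) × 0.013692 = 2.567 W/m².

Q̄ ≈ 2.57 W/m²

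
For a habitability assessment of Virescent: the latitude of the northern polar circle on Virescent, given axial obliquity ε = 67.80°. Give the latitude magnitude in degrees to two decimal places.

The polar circle is the lowest latitude that experiences at least one full rotation of continuous daylight at the northern-summer solstice; it lies at |φ| = 90° − ε = 90° − 67.80° = 22.20°.

22.20°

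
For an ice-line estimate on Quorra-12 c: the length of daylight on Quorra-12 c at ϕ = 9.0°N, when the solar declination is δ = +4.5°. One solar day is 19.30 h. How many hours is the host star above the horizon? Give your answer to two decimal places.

cos h₀ = −tan ϕ · tan δ = −tan(+9.0°) × tan(+4.500°) = -0.0125, so h₀ = 1.5833 rad = 90.71°.
Daylight = 2h₀/(2π) × 19.30 h = (1.5833/π) × 19.30 = 9.73 h.

9.73 h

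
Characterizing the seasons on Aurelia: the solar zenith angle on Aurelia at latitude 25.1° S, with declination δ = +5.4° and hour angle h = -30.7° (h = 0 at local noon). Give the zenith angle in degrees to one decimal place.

cos θ_z = sin φ sin δ + cos φ cos δ cos h = -0.039921 + 0.775200 = 0.735279.
θ_z = arccos(0.735279) = 42.7°.

θ_z = 42.7°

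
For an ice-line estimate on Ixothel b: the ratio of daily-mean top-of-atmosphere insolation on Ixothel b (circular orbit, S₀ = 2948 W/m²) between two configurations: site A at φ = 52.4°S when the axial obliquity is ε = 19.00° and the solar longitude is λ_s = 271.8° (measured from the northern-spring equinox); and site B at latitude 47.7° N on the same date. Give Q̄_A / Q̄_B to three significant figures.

— Configuration A (φ=-52.4°):
Solar declination: sin δ = sin ε · sin λ_s = sin 19.00° × sin 271.8° = -0.32541, so δ = -18.990°.
cos H₀ = −tan(-52.4°) tan(-18.990°) = -0.4469, H₀ = 2.0341 rad.
Bracket: H₀ sin φ sin δ + cos φ cos δ sin H₀ = 2.0341×-0.79229×-0.32541 + 0.61015×0.94557×0.89460 = 0.524430 + 0.516130 = 1.040560.
Q̄ = (S₀/π) × [bracket] = (2948/π) × 1.040560 = 976.44 W/m².
— Configuration B (φ=+47.7°):
cos H₀ = −tan(+47.7°) tan(-18.990°) = 0.3782, H₀ = 1.1829 rad.
Bracket: H₀ sin φ sin δ + cos φ cos δ sin H₀ = 1.1829×0.73963×-0.32541 + 0.67301×0.94557×0.92572 = -0.284704 + 0.589108 = 0.304404.
Q̄ = (S₀/π) × [bracket] = (2948/π) × 0.304404 = 285.65 W/m².
Ratio Q̄_A / Q̄_B = 976.44 / 285.65 = 3.418.

Q̄_A / Q̄_B ≈ 3.42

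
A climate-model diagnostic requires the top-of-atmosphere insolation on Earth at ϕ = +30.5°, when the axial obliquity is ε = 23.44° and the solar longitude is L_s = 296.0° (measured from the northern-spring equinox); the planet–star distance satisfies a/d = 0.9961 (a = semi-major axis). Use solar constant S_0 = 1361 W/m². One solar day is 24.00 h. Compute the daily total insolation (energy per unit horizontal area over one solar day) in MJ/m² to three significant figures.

Solar declination: sin δ = sin ε · sin L_s = sin 23.44° × sin 296.0° = -0.35753, so δ = -20.949°.
cos h₀ = −tan(+30.5°) tan(-20.949°) = 0.2255, h₀ = 1.3433 rad.
Bracket: h₀ sin ϕ sin δ + cos ϕ cos δ sin h₀ = 1.3433×0.50754×-0.35753 + 0.86163×0.93390×0.97424 = -0.243756 + 0.783948 = 0.540192.
Inverse-square distance factor (a/d)² = 0.9961² = 0.992215.
Q̄ = (S_0/π) × 0.992215 × [bracket] = (1361/π) × 0.992215 × 0.540192 = 232.20 W/m².
Daily total = Q̄ × 24.00 h × 3600 s/h = 232.20 × 24.00 × 3600 / 10⁶ = 20.06 MJ/m².

20.1 MJ/m²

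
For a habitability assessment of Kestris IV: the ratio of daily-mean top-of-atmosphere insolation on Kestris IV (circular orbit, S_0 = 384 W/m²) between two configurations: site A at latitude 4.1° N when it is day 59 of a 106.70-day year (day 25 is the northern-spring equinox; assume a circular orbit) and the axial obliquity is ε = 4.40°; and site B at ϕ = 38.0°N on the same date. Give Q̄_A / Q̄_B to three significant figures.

Q̄_A / Q̄_B ≈ 1.17

— Configuration A (ϕ=+4.1°):
Solar longitude: L_s = 360° × (59 − 25)/106.70 = 114.714°.
sin δ = sin 4.40° × sin 114.714° = 0.06969, so δ = +3.996°.
cos h₀ = −tan(+4.1°) tan(+3.996°) = -0.0050, h₀ = 1.5758 rad.
Bracket: h₀ sin ϕ sin δ + cos ϕ cos δ sin h₀ = 1.5758×0.07150×0.06969 + 0.99744×0.99757×0.99999 = 0.007852 + 0.995006 = 1.002858.
Q̄ = (S_0/π) × [bracket] = (384/π) × 1.002858 = 122.58 W/m².
— Configuration B (ϕ=+38.0°):
cos h₀ = −tan(+38.0°) tan(+3.996°) = -0.0546, h₀ = 1.6254 rad.
Bracket: h₀ sin ϕ sin δ + cos ϕ cos δ sin h₀ = 1.6254×0.61566×0.06969 + 0.78801×0.99757×0.99851 = 0.069738 + 0.784924 = 0.854662.
Q̄ = (S_0/π) × [bracket] = (384/π) × 0.854662 = 104.47 W/m².
Ratio Q̄_A / Q̄_B = 122.58 / 104.47 = 1.173.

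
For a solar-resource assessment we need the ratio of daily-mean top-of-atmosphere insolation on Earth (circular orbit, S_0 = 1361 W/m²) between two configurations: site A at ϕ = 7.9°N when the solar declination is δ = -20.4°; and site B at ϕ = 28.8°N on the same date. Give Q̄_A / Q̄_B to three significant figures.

Q̄_A / Q̄_B ≈ 1.49

— Configuration A (ϕ=+7.9°):
cos h₀ = −tan(+7.9°) tan(-20.400°) = 0.0516, h₀ = 1.5192 rad.
Bracket: h₀ sin ϕ sin δ + cos ϕ cos δ sin h₀ = 1.5192×0.13744×-0.34857 + 0.99051×0.93728×0.99867 = -0.072781 + 0.927150 = 0.854369.
Q̄ = (S_0/π) × [bracket] = (1361/π) × 0.854369 = 370.13 W/m².
— Configuration B (ϕ=+28.8°):
cos h₀ = −tan(+28.8°) tan(-20.400°) = 0.2045, h₀ = 1.3649 rad.
Bracket: h₀ sin ϕ sin δ + cos ϕ cos δ sin h₀ = 1.3649×0.48175×-0.34857 + 0.87631×0.93728×0.97888 = -0.229199 + 0.804001 = 0.574802.
Q̄ = (S_0/π) × [bracket] = (1361/π) × 0.574802 = 249.02 W/m².
Ratio Q̄_A / Q̄_B = 370.13 / 249.02 = 1.486.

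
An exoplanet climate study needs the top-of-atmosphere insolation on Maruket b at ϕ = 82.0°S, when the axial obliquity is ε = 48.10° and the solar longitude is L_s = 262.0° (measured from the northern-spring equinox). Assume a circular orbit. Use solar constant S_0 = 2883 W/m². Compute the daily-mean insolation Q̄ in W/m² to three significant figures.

Solar declination: sin δ = sin ε · sin L_s = sin 48.10° × sin 262.0° = -0.73707, so δ = -47.482°.
cos h₀ = −tan(-82.0°) tan(-47.482°) = -7.7602 ≤ −1 ⇒ polar day, h₀ = π.
Bracket: h₀ sin ϕ sin δ + cos ϕ cos δ sin h₀ = 3.1416×-0.99027×-0.73707 + 0.13917×0.67582×0.00000 = 2.293049 + 0.000000 = 2.293049.
Q̄ = (S_0/π) × [bracket] = (2883/π) × 2.293049 = 2104 W/m².

Q̄ ≈ 2.10e+03 W/m²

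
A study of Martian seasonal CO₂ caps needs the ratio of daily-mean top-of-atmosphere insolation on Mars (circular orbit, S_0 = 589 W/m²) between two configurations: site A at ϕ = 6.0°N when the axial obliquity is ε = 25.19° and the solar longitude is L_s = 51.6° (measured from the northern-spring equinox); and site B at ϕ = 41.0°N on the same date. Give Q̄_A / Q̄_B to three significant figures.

Q̄_A / Q̄_B ≈ 0.912

— Configuration A (ϕ=+6.0°):
Solar declination: sin δ = sin ε · sin L_s = sin 25.19° × sin 51.6° = 0.33356, so δ = +19.485°.
cos h₀ = −tan(+6.0°) tan(+19.485°) = -0.0372, h₀ = 1.6080 rad.
Bracket: h₀ sin ϕ sin δ + cos ϕ cos δ sin h₀ = 1.6080×0.10453×0.33356 + 0.99452×0.94273×0.99931 = 0.056066 + 0.936917 = 0.992983.
Q̄ = (S_0/π) × [bracket] = (589/π) × 0.992983 = 186.17 W/m².
— Configuration B (ϕ=+41.0°):
cos h₀ = −tan(+41.0°) tan(+19.485°) = -0.3076, h₀ = 1.8834 rad.
Bracket: h₀ sin ϕ sin δ + cos ϕ cos δ sin h₀ = 1.8834×0.65606×0.33356 + 0.75471×0.94273×0.95153 = 0.412155 + 0.677002 = 1.089157.
Q̄ = (S_0/π) × [bracket] = (589/π) × 1.089157 = 204.20 W/m².
Ratio Q̄_A / Q̄_B = 186.17 / 204.20 = 0.9117.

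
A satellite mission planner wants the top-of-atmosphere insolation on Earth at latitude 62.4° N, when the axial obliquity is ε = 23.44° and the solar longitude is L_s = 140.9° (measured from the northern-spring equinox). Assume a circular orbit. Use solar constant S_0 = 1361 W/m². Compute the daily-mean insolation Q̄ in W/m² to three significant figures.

Q̄ ≈ 370 W/m²

Solar declination: sin δ = sin ε · sin L_s = sin 23.44° × sin 140.9° = 0.25088, so δ = +14.529°.
cos h₀ = −tan(+62.4°) tan(+14.529°) = -0.4957, h₀ = 2.0895 rad.
Bracket: h₀ sin ϕ sin δ + cos ϕ cos δ sin h₀ = 2.0895×0.88620×0.25088 + 0.46330×0.96802×0.86847 = 0.464558 + 0.389495 = 0.854053.
Q̄ = (S_0/π) × [bracket] = (1361/π) × 0.854053 = 370.0 W/m².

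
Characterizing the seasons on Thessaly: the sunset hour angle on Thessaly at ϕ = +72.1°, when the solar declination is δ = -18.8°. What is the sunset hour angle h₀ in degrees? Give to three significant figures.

cos h₀ = −tan ϕ · tan δ = 1.0540 ≥ 1, so the host star never rises (polar night) and h₀ = 0.

h₀ = 0.00°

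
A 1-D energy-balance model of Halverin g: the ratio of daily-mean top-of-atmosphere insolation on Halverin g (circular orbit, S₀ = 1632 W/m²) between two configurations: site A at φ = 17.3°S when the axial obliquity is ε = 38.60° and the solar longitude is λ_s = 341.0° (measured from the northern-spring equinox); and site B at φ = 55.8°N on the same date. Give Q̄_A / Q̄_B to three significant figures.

Q̄_A / Q̄_B ≈ 3.30

— Configuration A (φ=-17.3°):
Solar declination: sin δ = sin ε · sin λ_s = sin 38.60° × sin 341.0° = -0.20312, so δ = -11.719°.
cos H₀ = −tan(-17.3°) tan(-11.719°) = -0.0646, H₀ = 1.6355 rad.
Bracket: H₀ sin φ sin δ + cos φ cos δ sin H₀ = 1.6355×-0.29737×-0.20312 + 0.95476×0.97915×0.99791 = 0.098787 + 0.932899 = 1.031686.
Q̄ = (S₀/π) × [bracket] = (1632/π) × 1.031686 = 535.94 W/m².
— Configuration B (φ=+55.8°):
cos H₀ = −tan(+55.8°) tan(-11.719°) = 0.3052, H₀ = 1.2606 rad.
Bracket: H₀ sin φ sin δ + cos φ cos δ sin H₀ = 1.2606×0.82708×-0.20312 + 0.56208×0.97915×0.95228 = -0.211776 + 0.524097 = 0.312321.
Q̄ = (S₀/π) × [bracket] = (1632/π) × 0.312321 = 162.25 W/m².
Ratio Q̄_A / Q̄_B = 535.94 / 162.25 = 3.303.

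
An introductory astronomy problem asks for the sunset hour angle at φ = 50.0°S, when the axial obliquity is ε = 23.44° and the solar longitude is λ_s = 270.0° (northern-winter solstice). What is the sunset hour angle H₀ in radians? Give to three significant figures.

Solar declination: sin δ = sin ε · sin λ_s = sin 23.44° × sin 270.0° = -0.39779, so δ = -23.440°.
cos H₀ = −tan φ · tan δ = −tan(-50.0°) × tan(-23.440°) = -0.5167, so H₀ = 2.1138 rad = 121.11°.

H₀ = 2.11 rad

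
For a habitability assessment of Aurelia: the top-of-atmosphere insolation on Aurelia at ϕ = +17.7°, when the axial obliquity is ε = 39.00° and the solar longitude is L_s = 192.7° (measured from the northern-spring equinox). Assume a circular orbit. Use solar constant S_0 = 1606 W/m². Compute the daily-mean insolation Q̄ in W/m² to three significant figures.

Q̄ ≈ 449 W/m²

Solar declination: sin δ = sin ε · sin L_s = sin 39.00° × sin 192.7° = -0.13835, so δ = -7.953°.
cos h₀ = −tan(+17.7°) tan(-7.953°) = 0.0446, h₀ = 1.5262 rad.
Bracket: h₀ sin ϕ sin δ + cos ϕ cos δ sin h₀ = 1.5262×0.30403×-0.13835 + 0.95266×0.99038×0.99901 = -0.064196 + 0.942561 = 0.878365.
Q̄ = (S_0/π) × [bracket] = (1606/π) × 0.878365 = 449.0 W/m².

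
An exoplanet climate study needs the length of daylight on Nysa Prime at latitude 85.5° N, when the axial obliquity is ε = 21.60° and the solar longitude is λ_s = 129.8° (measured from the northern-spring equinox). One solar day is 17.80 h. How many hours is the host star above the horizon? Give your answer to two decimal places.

17.80 h

Solar declination: sin δ = sin ε · sin λ_s = sin 21.60° × sin 129.8° = 0.28282, so δ = +16.429°.
Sunrise equation: cos H₀ = −tan φ · tan δ = -3.7466 ≤ −1, so the host star never sets (polar day) and H₀ = π.
Daylight = 2H₀/(2π) × 17.80 h = (3.1416/π) × 17.80 = 17.80 h.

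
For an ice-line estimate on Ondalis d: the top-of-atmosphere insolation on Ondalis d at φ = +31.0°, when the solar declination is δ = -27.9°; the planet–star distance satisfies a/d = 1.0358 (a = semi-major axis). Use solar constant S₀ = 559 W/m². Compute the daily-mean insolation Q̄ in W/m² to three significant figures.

cos H₀ = −tan(+31.0°) tan(-27.900°) = 0.3181, H₀ = 1.2470 rad.
Bracket: H₀ sin φ sin δ + cos φ cos δ sin H₀ = 1.2470×0.51504×-0.46793 + 0.85717×0.88377×0.94804 = -0.300530 + 0.718179 = 0.417649.
Inverse-square distance factor (a/d)² = 1.0358² = 1.072882.
Q̄ = (S₀/π) × 1.072882 × [bracket] = (559/π) × 1.072882 × 0.417649 = 79.73 W/m².

Q̄ ≈ 79.7 W/m²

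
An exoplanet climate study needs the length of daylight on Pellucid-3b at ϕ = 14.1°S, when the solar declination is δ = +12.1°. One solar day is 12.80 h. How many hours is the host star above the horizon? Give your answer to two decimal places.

6.18 h

cos h₀ = −tan ϕ · tan δ = −tan(-14.1°) × tan(+12.100°) = 0.0538, so h₀ = 1.5169 rad = 86.91°.
Daylight = 2h₀/(2π) × 12.80 h = (1.5169/π) × 12.80 = 6.18 h.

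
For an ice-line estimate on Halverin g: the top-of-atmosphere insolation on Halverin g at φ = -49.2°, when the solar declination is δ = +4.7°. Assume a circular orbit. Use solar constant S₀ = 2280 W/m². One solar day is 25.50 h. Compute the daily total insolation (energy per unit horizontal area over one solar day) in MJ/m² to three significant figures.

37.1 MJ/m²

cos H₀ = −tan(-49.2°) tan(+4.700°) = 0.0952, H₀ = 1.4754 rad.
Bracket: H₀ sin φ sin δ + cos φ cos δ sin H₀ = 1.4754×-0.75700×0.08194 + 0.65342×0.99664×0.99545 = -0.091517 + 0.648261 = 0.556744.
Q̄ = (S₀/π) × [bracket] = (2280/π) × 0.556744 = 404.06 W/m².
Daily total = Q̄ × 25.50 h × 3600 s/h = 404.06 × 25.50 × 3600 / 10⁶ = 37.09 MJ/m².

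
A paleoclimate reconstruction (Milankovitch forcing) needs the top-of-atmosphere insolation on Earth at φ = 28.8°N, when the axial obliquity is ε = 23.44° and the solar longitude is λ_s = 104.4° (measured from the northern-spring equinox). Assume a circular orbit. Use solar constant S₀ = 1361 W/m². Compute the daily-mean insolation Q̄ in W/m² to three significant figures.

Q̄ ≈ 486 W/m²

Solar declination: sin δ = sin ε · sin λ_s = sin 23.44° × sin 104.4° = 0.38529, so δ = +22.662°.
cos H₀ = −tan(+28.8°) tan(+22.662°) = -0.2295, H₀ = 1.8024 rad.
Bracket: H₀ sin φ sin δ + cos φ cos δ sin H₀ = 1.8024×0.48175×0.38529 + 0.87631×0.92280×0.97330 = 0.334550 + 0.787068 = 1.121618.
Q̄ = (S₀/π) × [bracket] = (1361/π) × 1.121618 = 485.9 W/m².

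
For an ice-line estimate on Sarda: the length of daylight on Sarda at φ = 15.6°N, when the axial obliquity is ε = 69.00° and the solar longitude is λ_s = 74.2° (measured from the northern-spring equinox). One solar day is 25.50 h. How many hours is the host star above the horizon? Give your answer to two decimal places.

17.68 h

Solar declination: sin δ = sin ε · sin λ_s = sin 69.00° × sin 74.2° = 0.89831, so δ = +63.937°.
cos H₀ = −tan φ · tan δ = −tan(+15.6°) × tan(+63.937°) = -0.5708, so H₀ = 2.1783 rad = 124.81°.
Daylight = 2H₀/(2π) × 25.50 h = (2.1783/π) × 25.50 = 17.68 h.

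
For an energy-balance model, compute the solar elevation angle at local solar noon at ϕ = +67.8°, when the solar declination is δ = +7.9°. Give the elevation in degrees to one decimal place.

At local noon the hour angle is zero, so the zenith angle equals |ϕ − δ| = |+67.8° − (+7.900°)| = 59.900°.
Elevation = 90° − 59.900° = 30.1°.

30.1°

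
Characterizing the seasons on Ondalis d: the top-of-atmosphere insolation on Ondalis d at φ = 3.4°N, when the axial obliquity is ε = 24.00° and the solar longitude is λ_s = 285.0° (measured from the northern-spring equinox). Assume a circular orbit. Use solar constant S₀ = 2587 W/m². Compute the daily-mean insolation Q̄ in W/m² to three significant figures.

Solar declination: sin δ = sin ε · sin λ_s = sin 24.00° × sin 285.0° = -0.39288, so δ = -23.134°.
cos H₀ = −tan(+3.4°) tan(-23.134°) = 0.0254, H₀ = 1.5454 rad.
Bracket: H₀ sin φ sin δ + cos φ cos δ sin H₀ = 1.5454×0.05931×-0.39288 + 0.99824×0.91959×0.99968 = -0.036010 + 0.917678 = 0.881668.
Q̄ = (S₀/π) × [bracket] = (2587/π) × 0.881668 = 726.0 W/m².

Q̄ ≈ 726 W/m²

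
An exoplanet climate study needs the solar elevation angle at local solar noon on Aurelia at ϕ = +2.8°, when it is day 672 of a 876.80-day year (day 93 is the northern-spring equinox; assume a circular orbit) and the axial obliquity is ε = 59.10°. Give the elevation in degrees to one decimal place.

Solar longitude: L_s = 360° × (672 − 93)/876.80 = 237.728°.
sin δ = sin 59.10° × sin 237.728° = -0.72551, so δ = -46.512°.
At local noon the hour angle is zero, so the zenith angle equals |ϕ − δ| = |+2.8° − (-46.512°)| = 49.312°.
Elevation = 90° − 49.312° = 40.7°.

40.7°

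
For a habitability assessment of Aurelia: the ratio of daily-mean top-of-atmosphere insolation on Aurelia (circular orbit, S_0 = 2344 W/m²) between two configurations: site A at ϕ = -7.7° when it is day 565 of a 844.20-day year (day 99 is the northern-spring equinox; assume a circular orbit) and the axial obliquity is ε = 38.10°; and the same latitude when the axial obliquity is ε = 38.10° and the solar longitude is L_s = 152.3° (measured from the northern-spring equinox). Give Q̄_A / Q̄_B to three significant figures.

— Configuration A (ϕ=-7.7°):
Solar longitude: L_s = 360° × (565 − 99)/844.20 = 198.721°.
sin δ = sin 38.10° × sin 198.721° = -0.19804, so δ = -11.422°.
cos h₀ = −tan(-7.7°) tan(-11.422°) = -0.0273, h₀ = 1.5981 rad.
Bracket: h₀ sin ϕ sin δ + cos ϕ cos δ sin h₀ = 1.5981×-0.13399×-0.19804 + 0.99098×0.98019×0.99963 = 0.042406 + 0.970989 = 1.013395.
Q̄ = (S_0/π) × [bracket] = (2344/π) × 1.013395 = 756.11 W/m².
— Configuration B (ϕ=-7.7°):
Solar declination: sin δ = sin ε · sin L_s = sin 38.10° × sin 152.3° = 0.28682, so δ = +16.668°.
cos h₀ = −tan(-7.7°) tan(+16.668°) = 0.0405, h₀ = 1.5303 rad.
Bracket: h₀ sin ϕ sin δ + cos ϕ cos δ sin h₀ = 1.5303×-0.13399×0.28682 + 0.99098×0.95798×0.99918 = -0.058811 + 0.948561 = 0.889750.
Q̄ = (S_0/π) × [bracket] = (2344/π) × 0.889750 = 663.86 W/m².
Ratio Q̄_A / Q̄_B = 756.11 / 663.86 = 1.139.

Q̄_A / Q̄_B ≈ 1.14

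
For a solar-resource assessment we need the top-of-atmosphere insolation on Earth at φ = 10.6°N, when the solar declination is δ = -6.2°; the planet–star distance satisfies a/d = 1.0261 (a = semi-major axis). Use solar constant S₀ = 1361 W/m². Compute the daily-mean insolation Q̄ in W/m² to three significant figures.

Q̄ ≈ 432 W/m²

cos H₀ = −tan(+10.6°) tan(-6.200°) = 0.0203, H₀ = 1.5505 rad.
Bracket: H₀ sin φ sin δ + cos φ cos δ sin H₀ = 1.5505×0.18395×-0.10800 + 0.98294×0.99415×0.99979 = -0.030803 + 0.976985 = 0.946182.
Inverse-square distance factor (a/d)² = 1.0261² = 1.052881.
Q̄ = (S₀/π) × 1.052881 × [bracket] = (1361/π) × 1.052881 × 0.946182 = 431.6 W/m².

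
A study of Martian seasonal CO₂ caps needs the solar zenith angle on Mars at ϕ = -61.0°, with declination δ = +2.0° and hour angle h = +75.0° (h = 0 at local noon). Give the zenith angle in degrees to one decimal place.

cos θ_z = sin ϕ sin δ + cos ϕ cos δ cos h = -0.030524 + 0.125402 = 0.094878.
θ_z = arccos(0.094878) = 84.6°.

θ_z = 84.6°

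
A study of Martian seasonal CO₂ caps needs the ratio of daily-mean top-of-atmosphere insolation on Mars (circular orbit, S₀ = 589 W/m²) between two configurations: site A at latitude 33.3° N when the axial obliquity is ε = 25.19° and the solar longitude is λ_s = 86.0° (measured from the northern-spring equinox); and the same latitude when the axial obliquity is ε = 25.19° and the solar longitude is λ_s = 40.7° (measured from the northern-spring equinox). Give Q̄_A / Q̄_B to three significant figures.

— Configuration A (φ=+33.3°):
Solar declination: sin δ = sin ε · sin λ_s = sin 25.19° × sin 86.0° = 0.42458, so δ = +25.124°.
cos H₀ = −tan(+33.3°) tan(+25.124°) = -0.3080, H₀ = 1.8839 rad.
Bracket: H₀ sin φ sin δ + cos φ cos δ sin H₀ = 1.8839×0.54902×0.42458 + 0.83581×0.90539×0.95137 = 0.439143 + 0.719934 = 1.159077.
Q̄ = (S₀/π) × [bracket] = (589/π) × 1.159077 = 217.31 W/m².
— Configuration B (φ=+33.3°):
Solar declination: sin δ = sin ε · sin λ_s = sin 25.19° × sin 40.7° = 0.27755, so δ = +16.114°.
cos H₀ = −tan(+33.3°) tan(+16.114°) = -0.1898, H₀ = 1.7617 rad.
Bracket: H₀ sin φ sin δ + cos φ cos δ sin H₀ = 1.7617×0.54902×0.27755 + 0.83581×0.96071×0.98183 = 0.268449 + 0.788381 = 1.056830.
Q̄ = (S₀/π) × [bracket] = (589/π) × 1.056830 = 198.14 W/m².
Ratio Q̄_A / Q̄_B = 217.31 / 198.14 = 1.097.

Q̄_A / Q̄_B ≈ 1.10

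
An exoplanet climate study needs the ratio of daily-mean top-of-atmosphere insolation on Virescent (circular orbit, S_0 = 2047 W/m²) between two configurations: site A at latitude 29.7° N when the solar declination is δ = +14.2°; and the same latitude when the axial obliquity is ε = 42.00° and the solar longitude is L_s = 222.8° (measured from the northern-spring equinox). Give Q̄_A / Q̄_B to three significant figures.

— Configuration A (ϕ=+29.7°):
cos h₀ = −tan(+29.7°) tan(+14.200°) = -0.1443, h₀ = 1.7156 rad.
Bracket: h₀ sin ϕ sin δ + cos ϕ cos δ sin h₀ = 1.7156×0.49546×0.24531 + 0.86863×0.96945×0.98953 = 0.208516 + 0.833277 = 1.041793.
Q̄ = (S_0/π) × [bracket] = (2047/π) × 1.041793 = 678.81 W/m².
— Configuration B (ϕ=+29.7°):
Solar declination: sin δ = sin ε · sin L_s = sin 42.00° × sin 222.8° = -0.45463, so δ = -27.041°.
cos h₀ = −tan(+29.7°) tan(-27.041°) = 0.2911, h₀ = 1.2754 rad.
Bracket: h₀ sin ϕ sin δ + cos ϕ cos δ sin h₀ = 1.2754×0.49546×-0.45463 + 0.86863×0.89068×0.95668 = -0.287285 + 0.740156 = 0.452871.
Q̄ = (S_0/π) × [bracket] = (2047/π) × 0.452871 = 295.08 W/m².
Ratio Q̄_A / Q̄_B = 678.81 / 295.08 = 2.300.

Q̄_A / Q̄_B ≈ 2.30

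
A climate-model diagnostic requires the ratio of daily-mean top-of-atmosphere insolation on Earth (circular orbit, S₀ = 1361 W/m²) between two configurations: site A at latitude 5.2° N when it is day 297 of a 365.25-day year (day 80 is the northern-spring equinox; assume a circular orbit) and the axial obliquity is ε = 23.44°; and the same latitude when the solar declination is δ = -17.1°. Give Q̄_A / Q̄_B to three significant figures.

Q̄_A / Q̄_B ≈ 1.03

— Configuration A (φ=+5.2°):
Solar longitude: λ_s = 360° × (297 − 80)/365.25 = 213.881°.
sin δ = sin 23.44° × sin 213.881° = -0.22175, so δ = -12.812°.
cos H₀ = −tan(+5.2°) tan(-12.812°) = 0.0207, H₀ = 1.5501 rad.
Bracket: H₀ sin φ sin δ + cos φ cos δ sin H₀ = 1.5501×0.09063×-0.22175 + 0.99588×0.97510×0.99979 = -0.031153 + 0.970879 = 0.939726.
Q̄ = (S₀/π) × [bracket] = (1361/π) × 0.939726 = 407.11 W/m².
— Configuration B (φ=+5.2°):
cos H₀ = −tan(+5.2°) tan(-17.100°) = 0.0280, H₀ = 1.5428 rad.
Bracket: H₀ sin φ sin δ + cos φ cos δ sin H₀ = 1.5428×0.09063×-0.29404 + 0.99588×0.95579×0.99961 = -0.041114 + 0.951481 = 0.910367.
Q̄ = (S₀/π) × [bracket] = (1361/π) × 0.910367 = 394.39 W/m².
Ratio Q̄_A / Q̄_B = 407.11 / 394.39 = 1.032.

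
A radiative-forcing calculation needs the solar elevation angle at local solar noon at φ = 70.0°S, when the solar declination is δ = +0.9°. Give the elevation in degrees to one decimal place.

19.1°

At local noon the hour angle is zero, so the zenith angle equals |φ − δ| = |-70.0° − (+0.900°)| = 70.900°.
Elevation = 90° − 70.900° = 19.1°.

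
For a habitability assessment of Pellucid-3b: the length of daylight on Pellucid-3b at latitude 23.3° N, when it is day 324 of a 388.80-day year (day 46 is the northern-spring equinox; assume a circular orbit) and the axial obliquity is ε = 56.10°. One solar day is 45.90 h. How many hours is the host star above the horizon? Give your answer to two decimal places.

Solar longitude: L_s = 360° × (324 − 46)/388.80 = 257.407°.
sin δ = sin 56.10° × sin 257.407° = -0.81005, so δ = -54.100°.
cos h₀ = −tan ϕ · tan δ = −tan(+23.3°) × tan(-54.100°) = 0.5950, so h₀ = 0.9336 rad = 53.49°.
Daylight = 2h₀/(2π) × 45.90 h = (0.9336/π) × 45.90 = 13.64 h.

13.64 h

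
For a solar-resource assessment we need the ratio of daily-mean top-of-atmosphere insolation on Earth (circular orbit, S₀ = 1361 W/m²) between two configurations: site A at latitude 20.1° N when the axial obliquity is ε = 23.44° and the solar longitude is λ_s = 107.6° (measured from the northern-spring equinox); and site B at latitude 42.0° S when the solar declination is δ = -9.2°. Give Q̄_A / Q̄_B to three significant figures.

Q̄_A / Q̄_B ≈ 1.19

— Configuration A (φ=+20.1°):
Solar declination: sin δ = sin ε · sin λ_s = sin 23.44° × sin 107.6° = 0.37917, so δ = +22.282°.
cos H₀ = −tan(+20.1°) tan(+22.282°) = -0.1500, H₀ = 1.7213 rad.
Bracket: H₀ sin φ sin δ + cos φ cos δ sin H₀ = 1.7213×0.34366×0.37917 + 0.93909×0.92533×0.98869 = 0.224295 + 0.859140 = 1.083435.
Q̄ = (S₀/π) × [bracket] = (1361/π) × 1.083435 = 469.37 W/m².
— Configuration B (φ=-42.0°):
cos H₀ = −tan(-42.0°) tan(-9.200°) = -0.1458, H₀ = 1.7172 rad.
Bracket: H₀ sin φ sin δ + cos φ cos δ sin H₀ = 1.7172×-0.66913×-0.15988 + 0.74314×0.98714×0.98931 = 0.183707 + 0.725741 = 0.909448.
Q̄ = (S₀/π) × [bracket] = (1361/π) × 0.909448 = 393.99 W/m².
Ratio Q̄_A / Q̄_B = 469.37 / 393.99 = 1.191.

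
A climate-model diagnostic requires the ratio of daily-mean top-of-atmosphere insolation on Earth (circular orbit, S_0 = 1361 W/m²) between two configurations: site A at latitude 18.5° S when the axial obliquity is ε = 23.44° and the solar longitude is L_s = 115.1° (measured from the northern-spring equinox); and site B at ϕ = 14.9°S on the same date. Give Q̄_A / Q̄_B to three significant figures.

— Configuration A (ϕ=-18.5°):
Solar declination: sin δ = sin ε · sin L_s = sin 23.44° × sin 115.1° = 0.36022, so δ = +21.114°.
cos h₀ = −tan(-18.5°) tan(+21.114°) = 0.1292, h₀ = 1.4412 rad.
Bracket: h₀ sin ϕ sin δ + cos ϕ cos δ sin h₀ = 1.4412×-0.31730×0.36022 + 0.94832×0.93287×0.99162 = -0.164726 + 0.877246 = 0.712520.
Q̄ = (S_0/π) × [bracket] = (1361/π) × 0.712520 = 308.68 W/m².
— Configuration B (ϕ=-14.9°):
cos h₀ = −tan(-14.9°) tan(+21.114°) = 0.1027, h₀ = 1.4679 rad.
Bracket: h₀ sin ϕ sin δ + cos ϕ cos δ sin h₀ = 1.4679×-0.25713×0.36022 + 0.96638×0.93287×0.99471 = -0.135962 + 0.896738 = 0.760776.
Q̄ = (S_0/π) × [bracket] = (1361/π) × 0.760776 = 329.58 W/m².
Ratio Q̄_A / Q̄_B = 308.68 / 329.58 = 0.9366.

Q̄_A / Q̄_B ≈ 0.937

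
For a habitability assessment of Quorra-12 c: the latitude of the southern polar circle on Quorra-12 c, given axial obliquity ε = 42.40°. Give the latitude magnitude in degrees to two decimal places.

47.60°

The polar circle is the lowest latitude that experiences at least one full rotation of continuous darkness at the northern-summer solstice; it lies at |ϕ| = 90° − ε = 90° − 42.40° = 47.60°.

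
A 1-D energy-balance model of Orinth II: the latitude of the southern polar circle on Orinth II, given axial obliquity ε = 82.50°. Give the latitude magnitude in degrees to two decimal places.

The polar circle is the lowest latitude that experiences at least one full rotation of continuous darkness at the northern-summer solstice; it lies at |ϕ| = 90° − ε = 90° − 82.50° = 7.50°.

7.50°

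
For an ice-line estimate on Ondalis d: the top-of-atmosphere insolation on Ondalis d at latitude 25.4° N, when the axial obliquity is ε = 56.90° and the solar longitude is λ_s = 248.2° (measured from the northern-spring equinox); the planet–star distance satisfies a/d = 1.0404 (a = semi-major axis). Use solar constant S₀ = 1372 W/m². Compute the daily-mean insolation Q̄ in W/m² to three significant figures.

Solar declination: sin δ = sin ε · sin λ_s = sin 56.90° × sin 248.2° = -0.77781, so δ = -51.060°.
cos H₀ = −tan(+25.4°) tan(-51.060°) = 0.5876, H₀ = 0.9427 rad.
Bracket: H₀ sin φ sin δ + cos φ cos δ sin H₀ = 0.9427×0.42894×-0.77781 + 0.90334×0.62850×0.80912 = -0.314517 + 0.459377 = 0.144860.
Inverse-square distance factor (a/d)² = 1.0404² = 1.082432.
Q̄ = (S₀/π) × 1.082432 × [bracket] = (1372/π) × 1.082432 × 0.144860 = 68.48 W/m².

Q̄ ≈ 68.5 W/m²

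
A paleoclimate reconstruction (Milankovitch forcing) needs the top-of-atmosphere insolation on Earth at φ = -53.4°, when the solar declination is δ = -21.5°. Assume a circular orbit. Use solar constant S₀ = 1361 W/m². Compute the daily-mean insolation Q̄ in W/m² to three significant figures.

cos H₀ = −tan(-53.4°) tan(-21.500°) = -0.5304, H₀ = 2.1299 rad.
Bracket: H₀ sin φ sin δ + cos φ cos δ sin H₀ = 2.1299×-0.80282×-0.36650 + 0.59622×0.93042×0.84775 = 0.626688 + 0.470277 = 1.096965.
Q̄ = (S₀/π) × [bracket] = (1361/π) × 1.096965 = 475.2 W/m².

Q̄ ≈ 475 W/m²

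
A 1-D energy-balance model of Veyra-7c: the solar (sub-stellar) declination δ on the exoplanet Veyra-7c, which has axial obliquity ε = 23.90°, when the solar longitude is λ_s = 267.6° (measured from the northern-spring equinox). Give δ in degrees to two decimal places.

δ = -23.88°

sin δ = sin ε · sin λ_s = sin 23.90° × sin 267.6° = -0.404786.
δ = arcsin(-0.404786) = -23.88°.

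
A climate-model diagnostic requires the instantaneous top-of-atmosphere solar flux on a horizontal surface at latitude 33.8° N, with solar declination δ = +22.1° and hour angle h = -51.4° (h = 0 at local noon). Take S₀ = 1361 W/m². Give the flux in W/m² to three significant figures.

939 W/m²

cos θ_z = sin φ sin δ + cos φ cos δ cos h = 0.209292 + 0.480344 = 0.689636.
Flux = S₀ · cos θ_z = 1361 × 0.689636 = 938.6 W/m².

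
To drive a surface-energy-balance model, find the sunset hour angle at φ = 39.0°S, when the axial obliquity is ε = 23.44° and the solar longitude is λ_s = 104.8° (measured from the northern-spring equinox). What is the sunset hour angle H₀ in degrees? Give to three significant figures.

Solar declination: sin δ = sin ε · sin λ_s = sin 23.44° × sin 104.8° = 0.38459, so δ = +22.618°.
cos H₀ = −tan φ · tan δ = −tan(-39.0°) × tan(+22.618°) = 0.3374, so H₀ = 1.2267 rad = 70.28°.

H₀ = 70.3°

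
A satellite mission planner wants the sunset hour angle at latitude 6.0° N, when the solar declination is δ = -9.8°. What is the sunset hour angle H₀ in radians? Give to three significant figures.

cos H₀ = −tan φ · tan δ = −tan(+6.0°) × tan(-9.800°) = 0.0182, so H₀ = 1.5526 rad = 88.96°.

H₀ = 1.55 rad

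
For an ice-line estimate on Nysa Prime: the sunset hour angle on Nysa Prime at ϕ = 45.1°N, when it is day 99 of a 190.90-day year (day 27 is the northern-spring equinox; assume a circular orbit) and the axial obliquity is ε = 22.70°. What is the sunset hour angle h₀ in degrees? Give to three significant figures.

h₀ = 106°

Solar longitude: L_s = 360° × (99 − 27)/190.90 = 135.778°.
sin δ = sin 22.70° × sin 135.778° = 0.26915, so δ = +15.614°.
cos h₀ = −tan ϕ · tan δ = −tan(+45.1°) × tan(+15.614°) = -0.2804, so h₀ = 1.8550 rad = 106.29°.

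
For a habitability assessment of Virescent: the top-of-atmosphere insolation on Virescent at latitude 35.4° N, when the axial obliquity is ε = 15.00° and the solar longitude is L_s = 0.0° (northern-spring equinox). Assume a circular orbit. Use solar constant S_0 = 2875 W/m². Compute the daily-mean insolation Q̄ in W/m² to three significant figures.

Q̄ ≈ 746 W/m²

Solar declination: sin δ = sin ε · sin L_s = sin 15.00° × sin 0.0° = 0.00000, so δ = +0.000°.
cos h₀ = −tan(+35.4°) tan(+0.000°) = -0.0000, h₀ = 1.5708 rad.
Bracket: h₀ sin ϕ sin δ + cos ϕ cos δ sin h₀ = 1.5708×0.57928×0.00000 + 0.81513×1.00000×1.00000 = 0.000000 + 0.815130 = 0.815130.
Q̄ = (S_0/π) × [bracket] = (2875/π) × 0.815130 = 746.0 W/m².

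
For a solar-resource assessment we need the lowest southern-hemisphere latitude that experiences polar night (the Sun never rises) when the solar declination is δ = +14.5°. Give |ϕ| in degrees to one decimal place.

Polar night requires cos h₀ = −tan ϕ tan δ ≥ 1, i.e. tan ϕ tan δ ≤ −1.
The boundary is |tan ϕ| · |tan δ| = 1, so |ϕ| = 90° − |δ| = 90° − 14.5° = 75.5° in the southern hemisphere.

|ϕ| = 75.5°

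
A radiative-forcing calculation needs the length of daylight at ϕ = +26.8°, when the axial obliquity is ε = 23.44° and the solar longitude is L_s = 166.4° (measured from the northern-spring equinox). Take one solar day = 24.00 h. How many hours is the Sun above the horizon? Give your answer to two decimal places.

Solar declination: sin δ = sin ε · sin L_s = sin 23.44° × sin 166.4° = 0.09354, so δ = +5.367°.
cos h₀ = −tan ϕ · tan δ = −tan(+26.8°) × tan(+5.367°) = -0.0475, so h₀ = 1.6183 rad = 92.72°.
Daylight = 2h₀/(2π) × 24.00 h = (1.6183/π) × 24.00 = 12.36 h.

12.36 h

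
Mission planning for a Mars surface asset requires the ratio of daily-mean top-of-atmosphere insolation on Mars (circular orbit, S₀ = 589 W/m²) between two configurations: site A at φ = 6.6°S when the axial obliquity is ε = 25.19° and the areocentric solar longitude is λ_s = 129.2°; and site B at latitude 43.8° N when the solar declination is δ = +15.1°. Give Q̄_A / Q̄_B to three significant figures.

Q̄_A / Q̄_B ≈ 0.876

— Configuration A (φ=-6.6°):
sin δ = sin 25.19° × sin 129.2° = 0.32983, so δ = +19.259°.
cos H₀ = −tan(-6.6°) tan(+19.259°) = 0.0404, H₀ = 1.5304 rad.
Bracket: H₀ sin φ sin δ + cos φ cos δ sin H₀ = 1.5304×-0.11494×0.32983 + 0.99337×0.94404×0.99918 = -0.058018 + 0.937012 = 0.878994.
Q̄ = (S₀/π) × [bracket] = (589/π) × 0.878994 = 164.80 W/m².
— Configuration B (φ=+43.8°):
cos H₀ = −tan(+43.8°) tan(+15.100°) = -0.2587, H₀ = 1.8325 rad.
Bracket: H₀ sin φ sin δ + cos φ cos δ sin H₀ = 1.8325×0.69214×0.26050 + 0.72176×0.96547×0.96594 = 0.330404 + 0.673103 = 1.003507.
Q̄ = (S₀/π) × [bracket] = (589/π) × 1.003507 = 188.14 W/m².
Ratio Q̄_A / Q̄_B = 164.80 / 188.14 = 0.8759.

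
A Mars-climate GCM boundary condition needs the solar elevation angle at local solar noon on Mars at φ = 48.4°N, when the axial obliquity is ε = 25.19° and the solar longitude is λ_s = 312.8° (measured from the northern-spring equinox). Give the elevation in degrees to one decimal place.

Solar declination: sin δ = sin ε · sin λ_s = sin 25.19° × sin 312.8° = -0.31229, so δ = -18.197°.
At local noon the hour angle is zero, so the zenith angle equals |φ − δ| = |+48.4° − (-18.197°)| = 66.597°.
Elevation = 90° − 66.597° = 23.4°.

23.4°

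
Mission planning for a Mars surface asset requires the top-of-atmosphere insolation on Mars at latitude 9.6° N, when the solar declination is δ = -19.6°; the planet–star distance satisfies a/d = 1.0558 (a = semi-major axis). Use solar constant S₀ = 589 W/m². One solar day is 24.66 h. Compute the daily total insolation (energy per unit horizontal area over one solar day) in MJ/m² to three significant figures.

15.6 MJ/m²

cos H₀ = −tan(+9.6°) tan(-19.600°) = 0.0602, H₀ = 1.5105 rad.
Bracket: H₀ sin φ sin δ + cos φ cos δ sin H₀ = 1.5105×0.16677×-0.33545 + 0.98600×0.94206×0.99818 = -0.084502 + 0.927181 = 0.842679.
Inverse-square distance factor (a/d)² = 1.0558² = 1.114714.
Q̄ = (S₀/π) × 1.114714 × [bracket] = (589/π) × 1.114714 × 0.842679 = 176.11 W/m².
Daily total = Q̄ × 24.66 h × 3600 s/h = 176.11 × 24.66 × 3600 / 10⁶ = 15.63 MJ/m².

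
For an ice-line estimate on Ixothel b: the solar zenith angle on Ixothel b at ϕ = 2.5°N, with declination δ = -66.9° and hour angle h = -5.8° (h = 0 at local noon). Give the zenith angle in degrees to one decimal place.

cos θ_z = sin ϕ sin δ + cos ϕ cos δ cos h = -0.040122 + 0.389957 = 0.349835.
θ_z = arccos(0.349835) = 69.5°.

θ_z = 69.5°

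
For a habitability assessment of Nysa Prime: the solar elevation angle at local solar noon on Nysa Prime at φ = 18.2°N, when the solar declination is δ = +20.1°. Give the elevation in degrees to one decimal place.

At local noon the hour angle is zero, so the zenith angle equals |φ − δ| = |+18.2° − (+20.100°)| = 1.900°.
Elevation = 90° − 1.900° = 88.1°.

88.1°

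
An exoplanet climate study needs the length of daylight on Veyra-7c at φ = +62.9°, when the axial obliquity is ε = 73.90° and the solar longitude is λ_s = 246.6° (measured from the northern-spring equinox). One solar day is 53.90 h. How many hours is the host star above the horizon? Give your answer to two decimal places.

Solar declination: sin δ = sin ε · sin λ_s = sin 73.90° × sin 246.6° = -0.88176, so δ = -61.855°.
cos H₀ = −tan φ · tan δ = 3.6530 ≥ 1, so the host star never rises (polar night) and H₀ = 0.
Daylight = 2H₀/(2π) × 53.90 h = (0.0000/π) × 53.90 = 0.00 h.

0.00 h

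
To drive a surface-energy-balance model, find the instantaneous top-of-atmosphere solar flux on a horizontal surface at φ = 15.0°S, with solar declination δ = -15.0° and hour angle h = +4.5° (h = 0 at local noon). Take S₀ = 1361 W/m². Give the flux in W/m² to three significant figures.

cos θ_z = sin φ sin δ + cos φ cos δ cos h = 0.066987 + 0.930137 = 0.997124.
Flux = S₀ · cos θ_z = 1361 × 0.997124 = 1357 W/m².

1.36e+03 W/m²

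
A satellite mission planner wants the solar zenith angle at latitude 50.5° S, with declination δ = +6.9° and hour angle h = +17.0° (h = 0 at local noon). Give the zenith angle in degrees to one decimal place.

θ_z = 59.3°

cos θ_z = sin ϕ sin δ + cos ϕ cos δ cos h = -0.092701 + 0.603879 = 0.511178.
θ_z = arccos(0.511178) = 59.3°.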